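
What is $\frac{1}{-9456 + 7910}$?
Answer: $- \frac{1}{1546} \approx -0.00064683$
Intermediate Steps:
$\frac{1}{-9456 + 7910} = \frac{1}{-1546} = - \frac{1}{1546}$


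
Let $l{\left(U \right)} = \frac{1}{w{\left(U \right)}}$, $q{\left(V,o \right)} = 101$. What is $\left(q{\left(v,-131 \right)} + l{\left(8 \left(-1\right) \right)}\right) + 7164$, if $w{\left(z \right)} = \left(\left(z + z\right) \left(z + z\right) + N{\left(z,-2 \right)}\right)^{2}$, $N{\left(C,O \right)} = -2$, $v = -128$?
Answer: $\frac{468708741}{64516} \approx 7265.0$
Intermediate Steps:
$w{\left(z \right)} = \left(-2 + 4 z^{2}\right)^{2}$ ($w{\left(z \right)} = \left(\left(z + z\right) \left(z + z\right) - 2\right)^{2} = \left(2 z 2 z - 2\right)^{2} = \left(4 z^{2} - 2\right)^{2} = \left(-2 + 4 z^{2}\right)^{2}$)
$l{\left(U \right)} = \frac{1}{4 \left(-1 + 2 U^{2}\right)^{2}}$
$\left(q{\left(v,-131 \right)} + l{\left(8 \left(-1\right) \right)}\right) + 7164 = \left(101 + \frac{1}{4 \left(-1 + 2 \left(8 \left(-1\right)\right)^{2}\right)^{2}}\right) + 7164 = \left(101 + \frac{1}{4 \left(-1 + 2 \left(-8\right)^{2}\right)^{2}}\right) + 7164 = \left(101 + \frac{1}{4 \left(-1 + 2 \cdot 64\right)^{2}}\right) + 7164 = \left(101 + \frac{1}{4 \left(-1 + 128\right)^{2}}\right) + 7164 = \left(101 + \frac{1}{4 \cdot 16129}\right) + 7164 = \left(101 + \frac{1}{4} \cdot \frac{1}{16129}\right) + 7164 = \left(101 + \frac{1}{64516}\right) + 7164 = \frac{6516117}{64516} + 7164 = \frac{468708741}{64516}$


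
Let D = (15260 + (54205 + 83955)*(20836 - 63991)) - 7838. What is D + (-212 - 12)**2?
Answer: -5962237202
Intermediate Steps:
D = -5962287378 (D = (15260 + 138160*(-43155)) - 7838 = (15260 - 5962294800) - 7838 = -5962279540 - 7838 = -5962287378)
D + (-212 - 12)**2 = -5962287378 + (-212 - 12)**2 = -5962287378 + (-224)**2 = -5962287378 + 50176 = -5962237202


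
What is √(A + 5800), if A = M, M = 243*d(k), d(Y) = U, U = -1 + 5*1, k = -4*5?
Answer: 2*√1693 ≈ 82.292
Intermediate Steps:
k = -20
U = 4 (U = -1 + 5 = 4)
d(Y) = 4
M = 972 (M = 243*4 = 972)
A = 972
√(A + 5800) = √(972 + 5800) = √6772 = 2*√1693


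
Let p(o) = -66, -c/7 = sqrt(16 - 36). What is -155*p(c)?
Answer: 10230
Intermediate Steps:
c = -14*I*sqrt(5) (c = -7*sqrt(16 - 36) = -14*I*sqrt(5) ≈ -31.305*I)
-155*p(c) = -155*(-66) = 10230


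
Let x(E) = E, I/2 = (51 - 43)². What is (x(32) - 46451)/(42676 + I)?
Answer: -15473/14268 ≈ -1.0845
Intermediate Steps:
I = 128 (I = 2*(51 - 43)² = 2*8² = 2*64 = 128)
(x(32) - 46451)/(42676 + I) = (32 - 46451)/(42676 + 128) = -46419/42804 = -46419*1/42804 = -15473/14268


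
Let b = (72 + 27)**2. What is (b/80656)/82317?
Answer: 3267/2213119984 ≈ 1.4762e-6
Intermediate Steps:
b = 9801 (b = 99**2 = 9801)
(b/80656)/82317 = (9801/80656)/82317 = (9801*(1/80656))*(1/82317) = (9801/80656)*(1/82317) = 3267/2213119984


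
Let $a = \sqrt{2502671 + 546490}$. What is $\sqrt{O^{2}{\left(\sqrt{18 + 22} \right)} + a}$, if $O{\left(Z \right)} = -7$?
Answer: $\sqrt{49 + \sqrt{3049161}} \approx 42.37$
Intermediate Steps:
$a = \sqrt{3049161} \approx 1746.2$
$\sqrt{O^{2}{\left(\sqrt{18 + 22} \right)} + a} = \sqrt{\left(-7\right)^{2} + \sqrt{3049161}} = \sqrt{49 + \sqrt{3049161}}$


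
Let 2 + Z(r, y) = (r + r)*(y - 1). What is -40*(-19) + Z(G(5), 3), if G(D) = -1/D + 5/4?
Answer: 3811/5 ≈ 762.20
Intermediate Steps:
G(D) = 5/4 - 1/D (G(D) = -1/D + 5*(1/4) = -1/D + 5/4 = 5/4 - 1/D)
Z(r, y) = -2 + 2*r*(-1 + y) (Z(r, y) = -2 + (r + r)*(y - 1) = -2 + (2*r)*(-1 + y) = -2 + 2*r*(-1 + y))
-40*(-19) + Z(G(5), 3) = -40*(-19) + (-2 - 2*(5/4 - 1/5) + 2*(5/4 - 1/5)*3) = 760 + (-2 - 2*(5/4 - 1*1/5) + 2*(5/4 - 1*1/5)*3) = 760 + (-2 - 2*(5/4 - 1/5) + 2*(5/4 - 1/5)*3) = 760 + (-2 - 2*21/20 + 2*(21/20)*3) = 760 + (-2 - 21/10 + 63/10) = 760 + 11/5 = 3811/5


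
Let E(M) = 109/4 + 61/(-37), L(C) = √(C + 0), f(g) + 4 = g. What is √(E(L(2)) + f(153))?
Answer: √956117/74 ≈ 13.214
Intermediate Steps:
f(g) = -4 + g
L(C) = √C
E(M) = 3789/148 (E(M) = 109*(¼) + 61*(-1/37) = 109/4 - 61/37 = 3789/148)
√(E(L(2)) + f(153)) = √(3789/148 + (-4 + 153)) = √(3789/148 + 149) = √(25841/148) = √956117/74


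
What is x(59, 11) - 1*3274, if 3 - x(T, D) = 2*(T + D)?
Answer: -3411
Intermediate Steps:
x(T, D) = 3 - 2*D - 2*T (x(T, D) = 3 - 2*(T + D) = 3 - 2*(D + T) = 3 - (2*D + 2*T) = 3 + (-2*D - 2*T) = 3 - 2*D - 2*T)
x(59, 11) - 1*3274 = (3 - 2*11 - 2*59) - 1*3274 = (3 - 22 - 118) - 3274 = -137 - 3274 = -3411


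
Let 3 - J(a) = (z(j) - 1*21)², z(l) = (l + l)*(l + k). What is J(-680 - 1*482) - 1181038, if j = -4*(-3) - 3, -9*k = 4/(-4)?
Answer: -1201484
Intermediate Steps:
k = ⅑ (k = -4/(9*(-4)) = -4*(-1)/(9*4) = -⅑*(-1) = ⅑ ≈ 0.11111)
j = 9 (j = 12 - 3 = 9)
z(l) = 2*l*(⅑ + l) (z(l) = (l + l)*(l + ⅑) = (2*l)*(⅑ + l) = 2*l*(⅑ + l))
J(a) = -20446 (J(a) = 3 - ((2/9)*9*(1 + 9*9) - 1*21)² = 3 - ((2/9)*9*(1 + 81) - 21)² = 3 - ((2/9)*9*82 - 21)² = 3 - (164 - 21)² = 3 - 1*143² = 3 - 1*20449 = 3 - 20449 = -20446)
J(-680 - 1*482) - 1181038 = -20446 - 1181038 = -1201484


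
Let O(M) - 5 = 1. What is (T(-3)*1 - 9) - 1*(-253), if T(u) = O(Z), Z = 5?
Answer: 250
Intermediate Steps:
O(M) = 6 (O(M) = 5 + 1 = 6)
T(u) = 6
(T(-3)*1 - 9) - 1*(-253) = (6*1 - 9) - 1*(-253) = (6 - 9) + 253 = -3 + 253 = 250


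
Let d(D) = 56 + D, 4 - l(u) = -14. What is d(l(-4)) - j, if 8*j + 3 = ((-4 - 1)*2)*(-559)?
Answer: -4995/8 ≈ -624.38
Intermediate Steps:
l(u) = 18 (l(u) = 4 - 1*(-14) = 4 + 14 = 18)
j = 5587/8 (j = -3/8 + (((-4 - 1)*2)*(-559))/8 = -3/8 + (-5*2*(-559))/8 = -3/8 + (-10*(-559))/8 = -3/8 + (⅛)*5590 = -3/8 + 2795/4 = 5587/8 ≈ 698.38)
d(l(-4)) - j = (56 + 18) - 1*5587/8 = 74 - 5587/8 = -4995/8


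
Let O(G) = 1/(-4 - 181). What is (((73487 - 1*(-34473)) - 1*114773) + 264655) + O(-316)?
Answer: 47700769/185 ≈ 2.5784e+5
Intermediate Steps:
O(G) = -1/185 (O(G) = 1/(-185) = -1/185)
(((73487 - 1*(-34473)) - 1*114773) + 264655) + O(-316) = (((73487 - 1*(-34473)) - 1*114773) + 264655) - 1/185 = (((73487 + 34473) - 114773) + 264655) - 1/185 = ((107960 - 114773) + 264655) - 1/185 = (-6813 + 264655) - 1/185 = 257842 - 1/185 = 47700769/185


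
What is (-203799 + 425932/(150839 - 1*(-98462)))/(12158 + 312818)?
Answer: -3908220659/6232064752 ≈ -0.62712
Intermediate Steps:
(-203799 + 425932/(150839 - 1*(-98462)))/(12158 + 312818) = (-203799 + 425932/(150839 + 98462))/324976 = (-203799 + 425932/249301)*(1/324976) = (-203799 + 425932*(1/249301))*(1/324976) = (-203799 + 32764/19177)*(1/324976) = -3908220659/19177*1/324976 = -3908220659/6232064752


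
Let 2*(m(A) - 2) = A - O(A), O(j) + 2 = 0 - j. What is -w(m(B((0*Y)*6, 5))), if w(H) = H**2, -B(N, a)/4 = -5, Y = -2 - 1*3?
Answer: -529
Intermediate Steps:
O(j) = -2 - j (O(j) = -2 + (0 - j) = -2 - j)
Y = -5 (Y = -2 - 3 = -5)
B(N, a) = 20 (B(N, a) = -4*(-5) = 20)
m(A) = 3 + A (m(A) = 2 + (A - (-2 - A))/2 = 2 + (A + (2 + A))/2 = 2 + (2 + 2*A)/2 = 2 + (1 + A) = 3 + A)
-w(m(B((0*Y)*6, 5))) = -(3 + 20)**2 = -1*23**2 = -1*529 = -529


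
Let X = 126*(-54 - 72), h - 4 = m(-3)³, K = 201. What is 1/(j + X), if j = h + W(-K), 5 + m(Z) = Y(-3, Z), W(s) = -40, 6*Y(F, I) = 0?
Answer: -1/16037 ≈ -6.2356e-5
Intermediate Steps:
Y(F, I) = 0 (Y(F, I) = (⅙)*0 = 0)
m(Z) = -5 (m(Z) = -5 + 0 = -5)
h = -121 (h = 4 + (-5)³ = 4 - 125 = -121)
X = -15876 (X = 126*(-126) = -15876)
j = -161 (j = -121 - 40 = -161)
1/(j + X) = 1/(-161 - 15876) = 1/(-16037) = -1/16037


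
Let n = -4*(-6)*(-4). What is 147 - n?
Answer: 243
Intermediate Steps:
n = -96 (n = 24*(-4) = -96)
147 - n = 147 - 1*(-96) = 147 + 96 = 243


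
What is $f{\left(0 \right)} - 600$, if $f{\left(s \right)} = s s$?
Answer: $-600$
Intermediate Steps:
$f{\left(s \right)} = s^{2}$
$f{\left(0 \right)} - 600 = 0^{2} - 600 = 0 - 600 = -600$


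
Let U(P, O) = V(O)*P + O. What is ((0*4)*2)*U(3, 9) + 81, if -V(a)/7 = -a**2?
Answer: 81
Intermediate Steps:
V(a) = 7*a**2 (V(a) = -(-7)*a**2 = 7*a**2)
U(P, O) = O + 7*P*O**2 (U(P, O) = (7*O**2)*P + O = 7*P*O**2 + O = O + 7*P*O**2)
((0*4)*2)*U(3, 9) + 81 = ((0*4)*2)*(9*(1 + 7*9*3)) + 81 = (0*2)*(9*(1 + 189)) + 81 = 0*(9*190) + 81 = 0*1710 + 81 = 0 + 81 = 81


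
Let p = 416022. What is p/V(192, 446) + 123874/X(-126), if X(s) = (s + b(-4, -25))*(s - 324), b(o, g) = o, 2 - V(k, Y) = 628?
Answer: -6064935469/9155250 ≈ -662.45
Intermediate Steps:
V(k, Y) = -626 (V(k, Y) = 2 - 1*628 = 2 - 628 = -626)
X(s) = (-324 + s)*(-4 + s) (X(s) = (s - 4)*(s - 324) = (-4 + s)*(-324 + s) = (-324 + s)*(-4 + s))
p/V(192, 446) + 123874/X(-126) = 416022/(-626) + 123874/(1296 + (-126)² - 328*(-126)) = 416022*(-1/626) + 123874/(1296 + 15876 + 41328) = -208011/313 + 123874/58500 = -208011/313 + 123874*(1/58500) = -208011/313 + 61937/29250 = -6064935469/9155250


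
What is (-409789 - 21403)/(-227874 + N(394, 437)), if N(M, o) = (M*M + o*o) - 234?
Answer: -431192/118097 ≈ -3.6512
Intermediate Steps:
N(M, o) = -234 + M² + o² (N(M, o) = (M² + o²) - 234 = -234 + M² + o²)
(-409789 - 21403)/(-227874 + N(394, 437)) = (-409789 - 21403)/(-227874 + (-234 + 394² + 437²)) = -431192/(-227874 + (-234 + 155236 + 190969)) = -431192/(-227874 + 345971) = -431192/118097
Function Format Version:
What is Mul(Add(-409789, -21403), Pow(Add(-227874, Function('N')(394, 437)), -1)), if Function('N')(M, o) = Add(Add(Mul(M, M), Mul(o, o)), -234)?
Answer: Rational(-431192, 118097) ≈ -3.6512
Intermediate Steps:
Function('N')(M, o) = Add(-234, Pow(M, 2), Pow(o, 2)) (Function('N')(M, o) = Add(Add(Pow(M, 2), Pow(o, 2)), -234) = Add(-234, Pow(M, 2), Pow(o, 2)))
Mul(Add(-409789, -21403), Pow(Add(-227874, Function('N')(394, 437)), -1)) = Mul(Add(-409789, -21403), Pow(Add(-227874, Add(-234, Pow(394, 2), Pow(437, 2))), -1)) = Mul(-431192, Pow(Add(-227874, Add(-234, 155236, 190969)), -1)) = Mul(-431192, Pow(Add(-227874, 345971), -1)) = Mul(-431192, Pow(118097, -1)) = Mul(-431192, Rational(1, 118097)) = Rational(-431192, 118097)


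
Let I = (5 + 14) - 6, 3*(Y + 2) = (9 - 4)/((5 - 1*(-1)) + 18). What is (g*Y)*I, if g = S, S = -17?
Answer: 30719/72 ≈ 426.65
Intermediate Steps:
g = -17
Y = -139/72 (Y = -2 + ((9 - 4)/((5 - 1*(-1)) + 18))/3 = -2 + (5/((5 + 1) + 18))/3 = -2 + (5/(6 + 18))/3 = -2 + (5/24)/3 = -2 + (5*(1/24))/3 = -2 + (⅓)*(5/24) = -2 + 5/72 = -139/72 ≈ -1.9306)
I = 13 (I = 19 - 6 = 13)
(g*Y)*I = -17*(-139/72)*13 = (2363/72)*13 = 30719/72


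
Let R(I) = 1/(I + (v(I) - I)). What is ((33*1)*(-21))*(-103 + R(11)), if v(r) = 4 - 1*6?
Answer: 143451/2 ≈ 71726.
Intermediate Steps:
v(r) = -2 (v(r) = 4 - 6 = -2)
R(I) = -½ (R(I) = 1/(I + (-2 - I)) = 1/(-2) = -½)
((33*1)*(-21))*(-103 + R(11)) = ((33*1)*(-21))*(-103 - ½) = (33*(-21))*(-207/2) = -693*(-207/2) = 143451/2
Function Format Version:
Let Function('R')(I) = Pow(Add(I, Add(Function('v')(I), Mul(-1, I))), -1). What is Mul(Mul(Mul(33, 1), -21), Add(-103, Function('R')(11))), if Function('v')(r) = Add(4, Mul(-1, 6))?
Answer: Rational(143451, 2) ≈ 71726.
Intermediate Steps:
Function('v')(r) = -2 (Function('v')(r) = Add(4, -6) = -2)
Function('R')(I) = Rational(-1, 2) (Function('R')(I) = Pow(Add(I, Add(-2, Mul(-1, I))), -1) = Pow(-2, -1) = Rational(-1, 2))
Mul(Mul(Mul(33, 1), -21), Add(-103, Function('R')(11))) = Mul(Mul(Mul(33, 1), -21), Add(-103, Rational(-1, 2))) = Mul(Mul(33, -21), Rational(-207, 2)) = Mul(-693, Rational(-207, 2)) = Rational(143451, 2)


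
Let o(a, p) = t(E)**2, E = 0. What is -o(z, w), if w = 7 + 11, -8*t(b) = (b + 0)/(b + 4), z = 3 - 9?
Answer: 0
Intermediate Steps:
z = -6
t(b) = -b/(8*(4 + b)) (t(b) = -(b + 0)/(8*(b + 4)) = -b/(8*(4 + b)))
w = 18
o(a, p) = 0 (o(a, p) = (-1*0/(32 + 8*0))**2 = (-1*0/(32 + 0))**2 = (-1*0/32)**2 = (-1*0*1/32)**2 = 0**2 = 0)
-o(z, w) = -1*0 = 0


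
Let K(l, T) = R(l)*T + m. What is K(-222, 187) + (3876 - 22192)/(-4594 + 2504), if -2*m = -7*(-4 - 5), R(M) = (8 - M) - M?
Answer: 9295139/110 ≈ 84501.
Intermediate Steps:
R(M) = 8 - 2*M
m = -63/2 (m = -(-7)*(-4 - 5)/2 = -(-7)*(-9)/2 = -½*63 = -63/2 ≈ -31.500)
K(l, T) = -63/2 + T*(8 - 2*l) (K(l, T) = (8 - 2*l)*T - 63/2 = T*(8 - 2*l) - 63/2 = -63/2 + T*(8 - 2*l))
K(-222, 187) + (3876 - 22192)/(-4594 + 2504) = (-63/2 - 2*187*(-4 - 222)) + (3876 - 22192)/(-4594 + 2504) = (-63/2 - 2*187*(-226)) - 18316/(-2090) = (-63/2 + 84524) - 18316*(-1/2090) = 168985/2 + 482/55 = 9295139/110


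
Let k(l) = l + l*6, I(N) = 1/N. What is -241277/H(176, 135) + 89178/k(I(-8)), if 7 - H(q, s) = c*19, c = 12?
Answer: -155977765/1547 ≈ -1.0083e+5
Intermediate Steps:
k(l) = 7*l (k(l) = l + 6*l = 7*l)
H(q, s) = -221 (H(q, s) = 7 - 12*19 = 7 - 1*228 = 7 - 228 = -221)
-241277/H(176, 135) + 89178/k(I(-8)) = -241277/(-221) + 89178/((7/(-8))) = -241277*(-1/221) + 89178/((7*(-⅛))) = 241277/221 + 89178/(-7/8) = 241277/221 + 89178*(-8/7) = 241277/221 - 713424/7 = -155977765/1547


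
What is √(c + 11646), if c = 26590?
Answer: 22*√79 ≈ 195.54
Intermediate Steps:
√(c + 11646) = √(26590 + 11646) = √38236 = 22*√79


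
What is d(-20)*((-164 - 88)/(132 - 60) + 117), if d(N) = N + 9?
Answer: -2497/2 ≈ -1248.5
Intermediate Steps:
d(N) = 9 + N
d(-20)*((-164 - 88)/(132 - 60) + 117) = (9 - 20)*((-164 - 88)/(132 - 60) + 117) = -11*(-252/72 + 117) = -11*(-252*1/72 + 117) = -11*(-7/2 + 117) = -11*227/2 = -2497/2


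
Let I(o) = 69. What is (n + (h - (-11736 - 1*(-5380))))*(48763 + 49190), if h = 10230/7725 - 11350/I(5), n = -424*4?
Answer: 50654985836/115 ≈ 4.4048e+8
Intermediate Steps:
n = -1696
h = -5798192/35535 (h = 10230/7725 - 11350/69 = 10230*(1/7725) - 11350*1/69 = 682/515 - 11350/69 = -5798192/35535 ≈ -163.17)
(n + (h - (-11736 - 1*(-5380))))*(48763 + 49190) = (-1696 + (-5798192/35535 - (-11736 - 1*(-5380))))*(48763 + 49190) = (-1696 + (-5798192/35535 - (-11736 + 5380)))*97953 = (-1696 + (-5798192/35535 - 1*(-6356)))*97953 = (-1696 + (-5798192/35535 + 6356))*97953 = (-1696 + 220062268/35535)*97953 = (159794908/35535)*97953 = 50654985836/115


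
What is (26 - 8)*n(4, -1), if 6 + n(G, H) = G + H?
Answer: -54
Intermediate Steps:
n(G, H) = -6 + G + H (n(G, H) = -6 + (G + H) = -6 + G + H)
(26 - 8)*n(4, -1) = (26 - 8)*(-6 + 4 - 1) = 18*(-3) = -54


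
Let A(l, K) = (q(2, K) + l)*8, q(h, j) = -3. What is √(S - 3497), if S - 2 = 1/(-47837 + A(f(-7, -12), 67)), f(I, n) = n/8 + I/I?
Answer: 4*I*√500453034015/47865 ≈ 59.119*I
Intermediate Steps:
f(I, n) = 1 + n/8 (f(I, n) = n*(⅛) + 1 = n/8 + 1 = 1 + n/8)
A(l, K) = -24 + 8*l (A(l, K) = (-3 + l)*8 = -24 + 8*l)
S = 95729/47865 (S = 2 + 1/(-47837 + (-24 + 8*(1 + (⅛)*(-12)))) = 2 + 1/(-47837 + (-24 + 8*(1 - 3/2))) = 2 + 1/(-47837 + (-24 + 8*(-½))) = 2 + 1/(-47837 + (-24 - 4)) = 2 + 1/(-47837 - 28) = 2 + 1/(-47865) = 2 - 1/47865 = 95729/47865 ≈ 2.0000)
√(S - 3497) = √(95729/47865 - 3497) = √(-167288176/47865) = 4*I*√500453034015/47865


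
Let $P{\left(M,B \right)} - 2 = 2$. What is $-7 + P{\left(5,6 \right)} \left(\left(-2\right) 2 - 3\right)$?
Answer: $-35$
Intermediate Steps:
$P{\left(M,B \right)} = 4$ ($P{\left(M,B \right)} = 2 + 2 = 4$)
$-7 + P{\left(5,6 \right)} \left(\left(-2\right) 2 - 3\right) = -7 + 4 \left(\left(-2\right) 2 - 3\right) = -7 + 4 \left(-4 - 3\right) = -7 + 4 \left(-7\right) = -7 - 28 = -35$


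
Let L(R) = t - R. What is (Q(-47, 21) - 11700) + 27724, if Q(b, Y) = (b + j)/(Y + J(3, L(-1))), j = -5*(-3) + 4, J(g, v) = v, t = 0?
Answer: 176250/11 ≈ 16023.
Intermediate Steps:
L(R) = -R (L(R) = 0 - R = -R)
j = 19 (j = 15 + 4 = 19)
Q(b, Y) = (19 + b)/(1 + Y) (Q(b, Y) = (b + 19)/(Y - 1*(-1)) = (19 + b)/(Y + 1) = (19 + b)/(1 + Y))
(Q(-47, 21) - 11700) + 27724 = ((19 - 47)/(1 + 21) - 11700) + 27724 = (-28/22 - 11700) + 27724 = ((1/22)*(-28) - 11700) + 27724 = (-14/11 - 11700) + 27724 = -128714/11 + 27724 = 176250/11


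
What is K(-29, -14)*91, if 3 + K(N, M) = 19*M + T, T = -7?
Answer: -25116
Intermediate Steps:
K(N, M) = -10 + 19*M (K(N, M) = -3 + (19*M - 7) = -3 + (-7 + 19*M) = -10 + 19*M)
K(-29, -14)*91 = (-10 + 19*(-14))*91 = (-10 - 266)*91 = -276*91 = -25116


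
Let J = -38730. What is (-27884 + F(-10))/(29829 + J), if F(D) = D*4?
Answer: 9308/2967 ≈ 3.1372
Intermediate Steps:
F(D) = 4*D
(-27884 + F(-10))/(29829 + J) = (-27884 + 4*(-10))/(29829 - 38730) = (-27884 - 40)/(-8901) = -27924*(-1/8901) = 9308/2967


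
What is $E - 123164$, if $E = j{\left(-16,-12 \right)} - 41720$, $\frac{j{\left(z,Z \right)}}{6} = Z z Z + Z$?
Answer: $-178780$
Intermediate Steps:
$j{\left(z,Z \right)} = 6 Z + 6 z Z^{2}$ ($j{\left(z,Z \right)} = 6 \left(Z z Z + Z\right) = 6 \left(z Z^{2} + Z\right) = 6 \left(Z + z Z^{2}\right) = 6 Z + 6 z Z^{2}$)
$E = -55616$ ($E = 6 \left(-12\right) \left(1 - -192\right) - 41720 = 6 \left(-12\right) \left(1 + 192\right) - 41720 = 6 \left(-12\right) 193 - 41720 = -13896 - 41720 = -55616$)
$E - 123164 = -55616 - 123164 = -178780$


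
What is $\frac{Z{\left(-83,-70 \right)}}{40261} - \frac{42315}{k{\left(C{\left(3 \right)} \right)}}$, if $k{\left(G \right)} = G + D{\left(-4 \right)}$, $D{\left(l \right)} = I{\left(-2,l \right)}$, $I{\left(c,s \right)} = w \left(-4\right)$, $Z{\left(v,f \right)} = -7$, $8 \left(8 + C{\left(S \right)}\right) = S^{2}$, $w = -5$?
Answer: $- \frac{129801471}{40261} \approx -3224.0$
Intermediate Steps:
$C{\left(S \right)} = -8 + \frac{S^{2}}{8}$
$I{\left(c,s \right)} = 20$ ($I{\left(c,s \right)} = \left(-5\right) \left(-4\right) = 20$)
$D{\left(l \right)} = 20$
$k{\left(G \right)} = 20 + G$ ($k{\left(G \right)} = G + 20 = 20 + G$)
$\frac{Z{\left(-83,-70 \right)}}{40261} - \frac{42315}{k{\left(C{\left(3 \right)} \right)}} = - \frac{7}{40261} - \frac{42315}{20 - \left(8 - \frac{3^{2}}{8}\right)} = \left(-7\right) \frac{1}{40261} - \frac{42315}{20 + \left(-8 + \frac{1}{8} \cdot 9\right)} = - \frac{7}{40261} - \frac{42315}{20 + \left(-8 + \frac{9}{8}\right)} = - \frac{7}{40261} - \frac{42315}{20 - \frac{55}{8}} = - \frac{7}{40261} - \frac{42315}{\frac{105}{8}} = - \frac{7}{40261} - 3224 = - \frac{129801471}{40261}$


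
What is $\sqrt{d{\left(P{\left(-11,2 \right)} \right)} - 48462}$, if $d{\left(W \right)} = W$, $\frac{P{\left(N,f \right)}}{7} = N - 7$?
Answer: $2 i \sqrt{12147} \approx 220.43 i$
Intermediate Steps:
$P{\left(N,f \right)} = -49 + 7 N$ ($P{\left(N,f \right)} = 7 \left(N - 7\right) = 7 \left(-7 + N\right) = -49 + 7 N$)
$\sqrt{d{\left(P{\left(-11,2 \right)} \right)} - 48462} = \sqrt{\left(-49 + 7 \left(-11\right)\right) - 48462} = \sqrt{\left(-49 - 77\right) - 48462} = \sqrt{-126 - 48462} = \sqrt{-48588} = 2 i \sqrt{12147}$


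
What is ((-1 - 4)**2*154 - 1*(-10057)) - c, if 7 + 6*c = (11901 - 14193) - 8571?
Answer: 47156/3 ≈ 15719.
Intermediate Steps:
c = -5435/3 (c = -7/6 + ((11901 - 14193) - 8571)/6 = -7/6 + (-2292 - 8571)/6 = -7/6 + (1/6)*(-10863) = -7/6 - 3621/2 = -5435/3 ≈ -1811.7)
((-1 - 4)**2*154 - 1*(-10057)) - c = ((-1 - 4)**2*154 - 1*(-10057)) - 1*(-5435/3) = ((-5)**2*154 + 10057) + 5435/3 = (25*154 + 10057) + 5435/3 = (3850 + 10057) + 5435/3 = 13907 + 5435/3 = 47156/3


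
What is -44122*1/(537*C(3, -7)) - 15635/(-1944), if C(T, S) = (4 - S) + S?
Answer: -4349099/347976 ≈ -12.498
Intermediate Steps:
C(T, S) = 4
-44122*1/(537*C(3, -7)) - 15635/(-1944) = -44122/(4*537) - 15635/(-1944) = -44122/2148 - 15635*(-1/1944) = -44122*1/2148 + 15635/1944 = -22061/1074 + 15635/1944 = -4349099/347976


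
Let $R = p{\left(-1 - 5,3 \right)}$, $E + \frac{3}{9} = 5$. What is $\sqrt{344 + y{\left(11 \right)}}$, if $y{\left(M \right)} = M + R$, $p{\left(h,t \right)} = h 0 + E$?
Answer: $\frac{\sqrt{3237}}{3} \approx 18.965$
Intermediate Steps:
$E = \frac{14}{3}$ ($E = - \frac{1}{3} + 5 = \frac{14}{3} \approx 4.6667$)
$p{\left(h,t \right)} = \frac{14}{3}$ ($p{\left(h,t \right)} = h 0 + \frac{14}{3} = 0 + \frac{14}{3} = \frac{14}{3}$)
$R = \frac{14}{3} \approx 4.6667$
$y{\left(M \right)} = \frac{14}{3} + M$ ($y{\left(M \right)} = M + \frac{14}{3} = \frac{14}{3} + M$)
$\sqrt{344 + y{\left(11 \right)}} = \sqrt{344 + \left(\frac{14}{3} + 11\right)} = \sqrt{344 + \frac{47}{3}} = \sqrt{\frac{1079}{3}} = \frac{\sqrt{3237}}{3}$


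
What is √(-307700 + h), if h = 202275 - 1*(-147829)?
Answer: 2*√10601 ≈ 205.92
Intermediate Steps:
h = 350104 (h = 202275 + 147829 = 350104)
√(-307700 + h) = √(-307700 + 350104) = √42404 = 2*√10601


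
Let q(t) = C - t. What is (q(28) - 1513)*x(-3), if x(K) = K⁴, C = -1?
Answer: -124902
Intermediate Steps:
q(t) = -1 - t
(q(28) - 1513)*x(-3) = ((-1 - 1*28) - 1513)*(-3)⁴ = ((-1 - 28) - 1513)*81 = (-29 - 1513)*81 = -1542*81 = -124902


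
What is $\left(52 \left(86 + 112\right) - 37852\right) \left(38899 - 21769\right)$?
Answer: $-472034280$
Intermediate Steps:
$\left(52 \left(86 + 112\right) - 37852\right) \left(38899 - 21769\right) = \left(52 \cdot 198 - 37852\right) 17130 = \left(10296 - 37852\right) 17130 = \left(-27556\right) 17130 = -472034280$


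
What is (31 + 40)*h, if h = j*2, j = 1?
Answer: 142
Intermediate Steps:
h = 2 (h = 1*2 = 2)
(31 + 40)*h = (31 + 40)*2 = 71*2 = 142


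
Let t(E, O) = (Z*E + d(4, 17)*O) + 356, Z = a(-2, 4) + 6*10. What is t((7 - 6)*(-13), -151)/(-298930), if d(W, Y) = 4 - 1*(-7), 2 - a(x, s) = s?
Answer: 2059/298930 ≈ 0.0068879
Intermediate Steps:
a(x, s) = 2 - s
d(W, Y) = 11 (d(W, Y) = 4 + 7 = 11)
Z = 58 (Z = (2 - 1*4) + 6*10 = (2 - 4) + 60 = -2 + 60 = 58)
t(E, O) = 356 + 11*O + 58*E (t(E, O) = (58*E + 11*O) + 356 = (11*O + 58*E) + 356 = 356 + 11*O + 58*E)
t((7 - 6)*(-13), -151)/(-298930) = (356 + 11*(-151) + 58*((7 - 6)*(-13)))/(-298930) = (356 - 1661 + 58*(1*(-13)))*(-1/298930) = (356 - 1661 + 58*(-13))*(-1/298930) = (356 - 1661 - 754)*(-1/298930) = -2059*(-1/298930) = 2059/298930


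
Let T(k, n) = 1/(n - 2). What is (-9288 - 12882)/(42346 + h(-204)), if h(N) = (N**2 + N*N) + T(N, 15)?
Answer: -57642/326503 ≈ -0.17654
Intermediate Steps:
T(k, n) = 1/(-2 + n)
h(N) = 1/13 + 2*N**2 (h(N) = (N**2 + N*N) + 1/(-2 + 15) = (N**2 + N**2) + 1/13 = 2*N**2 + 1/13 = 1/13 + 2*N**2)
(-9288 - 12882)/(42346 + h(-204)) = (-9288 - 12882)/(42346 + (1/13 + 2*(-204)**2)) = -22170/(42346 + (1/13 + 2*41616)) = -22170/(42346 + (1/13 + 83232)) = -22170/(42346 + 1082017/13) = -22170/1632515/13 = -22170*13/1632515 = -57642/326503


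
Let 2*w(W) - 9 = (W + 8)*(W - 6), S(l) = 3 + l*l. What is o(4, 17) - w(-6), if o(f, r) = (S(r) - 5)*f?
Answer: 2311/2 ≈ 1155.5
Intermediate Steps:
S(l) = 3 + l²
w(W) = 9/2 + (-6 + W)*(8 + W)/2 (w(W) = 9/2 + ((W + 8)*(W - 6))/2 = 9/2 + ((8 + W)*(-6 + W))/2 = 9/2 + ((-6 + W)*(8 + W))/2 = 9/2 + (-6 + W)*(8 + W)/2)
o(f, r) = f*(-2 + r²) (o(f, r) = ((3 + r²) - 5)*f = (-2 + r²)*f = f*(-2 + r²))
o(4, 17) - w(-6) = 4*(-2 + 17²) - (-39/2 - 6 + (½)*(-6)²) = 4*(-2 + 289) - (-39/2 - 6 + (½)*36) = 4*287 - (-39/2 - 6 + 18) = 1148 - 1*(-15/2) = 1148 + 15/2 = 2311/2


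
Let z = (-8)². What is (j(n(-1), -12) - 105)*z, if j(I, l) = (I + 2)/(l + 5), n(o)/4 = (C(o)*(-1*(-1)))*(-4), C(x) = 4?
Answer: -43072/7 ≈ -6153.1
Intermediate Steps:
z = 64
n(o) = -64 (n(o) = 4*((4*(-1*(-1)))*(-4)) = 4*((4*1)*(-4)) = 4*(4*(-4)) = 4*(-16) = -64)
j(I, l) = (2 + I)/(5 + l)
(j(n(-1), -12) - 105)*z = ((2 - 64)/(5 - 12) - 105)*64 = (-62/(-7) - 105)*64 = (-⅐*(-62) - 105)*64 = (62/7 - 105)*64 = -673/7*64 = -43072/7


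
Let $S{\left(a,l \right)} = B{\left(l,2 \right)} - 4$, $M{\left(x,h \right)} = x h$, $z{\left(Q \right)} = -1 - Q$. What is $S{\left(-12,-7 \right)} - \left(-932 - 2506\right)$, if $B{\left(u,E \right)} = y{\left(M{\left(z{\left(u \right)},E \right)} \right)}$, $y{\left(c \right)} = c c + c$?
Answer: $3590$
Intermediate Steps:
$M{\left(x,h \right)} = h x$
$y{\left(c \right)} = c + c^{2}$ ($y{\left(c \right)} = c^{2} + c = c + c^{2}$)
$B{\left(u,E \right)} = E \left(1 + E \left(-1 - u\right)\right) \left(-1 - u\right)$ ($B{\left(u,E \right)} = E \left(-1 - u\right) \left(1 + E \left(-1 - u\right)\right) = E \left(1 + E \left(-1 - u\right)\right) \left(-1 - u\right)$)
$S{\left(a,l \right)} = -4 + 2 \left(1 + l\right) \left(1 + 2 l\right)$ ($S{\left(a,l \right)} = 2 \left(1 + l\right) \left(-1 + 2 \left(1 + l\right)\right) - 4 = 2 \left(1 + l\right) \left(-1 + \left(2 + 2 l\right)\right) - 4 = 2 \left(1 + l\right) \left(1 + 2 l\right) - 4 = -4 + 2 \left(1 + l\right) \left(1 + 2 l\right)$)
$S{\left(-12,-7 \right)} - \left(-932 - 2506\right) = \left(-2 + 4 \left(-7\right)^{2} + 6 \left(-7\right)\right) - \left(-932 - 2506\right) = \left(-2 + 4 \cdot 49 - 42\right) - -3438 = \left(-2 + 196 - 42\right) + 3438 = 152 + 3438 = 3590$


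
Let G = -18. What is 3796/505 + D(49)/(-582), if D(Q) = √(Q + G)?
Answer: 3796/505 - √31/582 ≈ 7.5073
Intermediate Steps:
D(Q) = √(-18 + Q) (D(Q) = √(Q - 18) = √(-18 + Q))
3796/505 + D(49)/(-582) = 3796/505 + √(-18 + 49)/(-582) = 3796*(1/505) + √31*(-1/582) = 3796/505 - √31/582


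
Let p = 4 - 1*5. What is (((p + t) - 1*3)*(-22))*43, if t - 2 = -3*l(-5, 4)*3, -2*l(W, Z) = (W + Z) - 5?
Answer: 27434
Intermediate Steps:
l(W, Z) = 5/2 - W/2 - Z/2 (l(W, Z) = -((W + Z) - 5)/2 = -(-5 + W + Z)/2 = 5/2 - W/2 - Z/2)
p = -1 (p = 4 - 5 = -1)
t = -25 (t = 2 - 3*(5/2 - 1/2*(-5) - 1/2*4)*3 = 2 - 3*(5/2 + 5/2 - 2)*3 = 2 - 3*3*3 = 2 - 9*3 = 2 - 27 = -25)
(((p + t) - 1*3)*(-22))*43 = (((-1 - 25) - 1*3)*(-22))*43 = ((-26 - 3)*(-22))*43 = -29*(-22)*43 = 638*43 = 27434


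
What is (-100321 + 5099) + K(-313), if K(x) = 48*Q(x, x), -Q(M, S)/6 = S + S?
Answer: 85066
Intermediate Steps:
Q(M, S) = -12*S (Q(M, S) = -6*(S + S) = -12*S)
K(x) = -576*x (K(x) = 48*(-12*x) = -576*x)
(-100321 + 5099) + K(-313) = (-100321 + 5099) - 576*(-313) = -95222 + 180288 = 85066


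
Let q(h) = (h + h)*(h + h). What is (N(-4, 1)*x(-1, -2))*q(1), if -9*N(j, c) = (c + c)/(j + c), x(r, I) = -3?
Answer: -8/9 ≈ -0.88889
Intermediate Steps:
N(j, c) = -2*c/(9*(c + j)) (N(j, c) = -(c + c)/(9*(j + c)) = -2*c/(9*(c + j)))
q(h) = 4*h² (q(h) = (2*h)*(2*h) = 4*h²)
(N(-4, 1)*x(-1, -2))*q(1) = (-2*1/(9*1 + 9*(-4))*(-3))*(4*1²) = (-2*1/(9 - 36)*(-3))*(4*1) = (-2*1/(-27)*(-3))*4 = (-2*1*(-1/27)*(-3))*4 = ((2/27)*(-3))*4 = -2/9*4 = -8/9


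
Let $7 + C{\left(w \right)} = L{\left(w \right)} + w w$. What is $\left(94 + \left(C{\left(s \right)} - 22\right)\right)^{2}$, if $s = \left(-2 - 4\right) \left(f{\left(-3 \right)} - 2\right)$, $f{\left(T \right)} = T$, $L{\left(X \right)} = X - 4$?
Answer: $982081$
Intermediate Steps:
$L{\left(X \right)} = -4 + X$
$s = 30$ ($s = \left(-2 - 4\right) \left(-3 - 2\right) = \left(-6\right) \left(-5\right) = 30$)
$C{\left(w \right)} = -11 + w + w^{2}$ ($C{\left(w \right)} = -7 + \left(\left(-4 + w\right) + w w\right) = -7 + \left(\left(-4 + w\right) + w^{2}\right) = -7 + \left(-4 + w + w^{2}\right) = -11 + w + w^{2}$)
$\left(94 + \left(C{\left(s \right)} - 22\right)\right)^{2} = \left(94 + \left(\left(-11 + 30 + 30^{2}\right) - 22\right)\right)^{2} = \left(94 + \left(\left(-11 + 30 + 900\right) - 22\right)\right)^{2} = \left(94 + \left(919 - 22\right)\right)^{2} = \left(94 + 897\right)^{2} = 991^{2} = 982081$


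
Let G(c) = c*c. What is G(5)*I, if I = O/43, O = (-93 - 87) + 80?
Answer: -2500/43 ≈ -58.140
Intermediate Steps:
G(c) = c**2
O = -100 (O = -180 + 80 = -100)
I = -100/43 ≈ -2.3256
G(5)*I = 5**2*(-100/43) = 25*(-100/43) = -2500/43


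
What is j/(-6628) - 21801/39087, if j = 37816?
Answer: -3144595/502071 ≈ -6.2632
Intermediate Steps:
j/(-6628) - 21801/39087 = 37816/(-6628) - 21801/39087 = 37816*(-1/6628) - 21801*1/39087 = -9454/1657 - 169/303 = -3144595/502071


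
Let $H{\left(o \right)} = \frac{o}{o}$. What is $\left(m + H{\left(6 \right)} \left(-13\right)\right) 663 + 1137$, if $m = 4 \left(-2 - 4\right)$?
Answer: $-23394$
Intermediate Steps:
$m = -24$ ($m = 4 \left(-6\right) = -24$)
$H{\left(o \right)} = 1$
$\left(m + H{\left(6 \right)} \left(-13\right)\right) 663 + 1137 = \left(-24 + 1 \left(-13\right)\right) 663 + 1137 = \left(-24 - 13\right) 663 + 1137 = \left(-37\right) 663 + 1137 = -24531 + 1137 = -23394$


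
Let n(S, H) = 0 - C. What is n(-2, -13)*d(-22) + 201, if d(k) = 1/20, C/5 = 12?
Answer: 198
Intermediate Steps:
C = 60 (C = 5*12 = 60)
n(S, H) = -60 (n(S, H) = 0 - 1*60 = 0 - 60 = -60)
d(k) = 1/20
n(-2, -13)*d(-22) + 201 = -60*1/20 + 201 = -3 + 201 = 198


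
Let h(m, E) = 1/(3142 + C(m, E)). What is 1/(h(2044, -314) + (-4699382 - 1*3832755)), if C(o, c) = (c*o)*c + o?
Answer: -201535410/1719527728471169 ≈ -1.1720e-7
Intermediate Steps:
C(o, c) = o + o*c**2 (C(o, c) = o*c**2 + o = o + o*c**2)
h(m, E) = 1/(3142 + m*(1 + E**2))
1/(h(2044, -314) + (-4699382 - 1*3832755)) = 1/(1/(3142 + 2044*(1 + (-314)**2)) + (-4699382 - 1*3832755)) = 1/(1/(3142 + 2044*(1 + 98596)) + (-4699382 - 3832755)) = 1/(1/(3142 + 2044*98597) - 8532137) = 1/(1/(3142 + 201532268) - 8532137) = 1/(1/201535410 - 8532137) = 1/(-1719527728471169/201535410) = -201535410/1719527728471169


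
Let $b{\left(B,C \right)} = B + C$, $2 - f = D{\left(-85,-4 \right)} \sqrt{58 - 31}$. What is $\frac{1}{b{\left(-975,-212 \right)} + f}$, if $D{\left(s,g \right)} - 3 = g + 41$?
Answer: $- \frac{79}{90735} + \frac{8 \sqrt{3}}{90735} \approx -0.00071795$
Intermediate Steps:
$D{\left(s,g \right)} = 44 + g$ ($D{\left(s,g \right)} = 3 + \left(g + 41\right) = 3 + \left(41 + g\right) = 44 + g$)
$f = 2 - 120 \sqrt{3}$ ($f = 2 - \left(44 - 4\right) \sqrt{58 - 31} = 2 - 40 \sqrt{27} = 2 - 40 \cdot 3 \sqrt{3} = 2 - 120 \sqrt{3} \approx -205.85$)
$\frac{1}{b{\left(-975,-212 \right)} + f} = \frac{1}{\left(-975 - 212\right) + \left(2 - 120 \sqrt{3}\right)} = \frac{1}{-1187 + \left(2 - 120 \sqrt{3}\right)} = \frac{1}{-1185 - 120 \sqrt{3}}$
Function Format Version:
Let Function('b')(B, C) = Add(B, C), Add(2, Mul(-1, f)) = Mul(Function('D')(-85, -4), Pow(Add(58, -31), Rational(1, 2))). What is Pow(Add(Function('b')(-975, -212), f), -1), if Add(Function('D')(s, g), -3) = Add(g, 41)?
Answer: Add(Rational(-79, 90735), Mul(Rational(8, 90735), Pow(3, Rational(1, 2)))) ≈ -0.00071795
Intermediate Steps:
Function('D')(s, g) = Add(44, g) (Function('D')(s, g) = Add(3, Add(g, 41)) = Add(3, Add(41, g)) = Add(44, g))
f = Add(2, Mul(-120, Pow(3, Rational(1, 2)))) (f = Add(2, Mul(-1, Mul(Add(44, -4), Pow(Add(58, -31), Rational(1, 2))))) = Add(2, Mul(-1, Mul(40, Pow(27, Rational(1, 2))))) = Add(2, Mul(-1, Mul(40, Mul(3, Pow(3, Rational(1, 2)))))) = Add(2, Mul(-1, Mul(120, Pow(3, Rational(1, 2))))) = Add(2, Mul(-120, Pow(3, Rational(1, 2)))) ≈ -205.85)
Pow(Add(Function('b')(-975, -212), f), -1) = Pow(Add(Add(-975, -212), Add(2, Mul(-120, Pow(3, Rational(1, 2))))), -1) = Pow(Add(-1187, Add(2, Mul(-120, Pow(3, Rational(1, 2))))), -1) = Pow(Add(-1185, Mul(-120, Pow(3, Rational(1, 2)))), -1)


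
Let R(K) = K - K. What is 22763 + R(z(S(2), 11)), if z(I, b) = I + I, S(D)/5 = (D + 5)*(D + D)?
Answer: 22763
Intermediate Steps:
S(D) = 10*D*(5 + D) (S(D) = 5*((D + 5)*(D + D)) = 5*((5 + D)*(2*D)) = 5*(2*D*(5 + D)) = 10*D*(5 + D))
z(I, b) = 2*I
R(K) = 0
22763 + R(z(S(2), 11)) = 22763 + 0 = 22763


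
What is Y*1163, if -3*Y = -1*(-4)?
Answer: -4652/3 ≈ -1550.7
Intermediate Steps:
Y = -4/3 (Y = -(-1)*(-4)/3 = -⅓*4 = -4/3 ≈ -1.3333)
Y*1163 = -4/3*1163 = -4652/3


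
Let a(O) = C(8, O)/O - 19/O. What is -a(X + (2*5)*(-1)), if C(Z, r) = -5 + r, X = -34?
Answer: -17/11 ≈ -1.5455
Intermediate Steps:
a(O) = -19/O + (-5 + O)/O (a(O) = (-5 + O)/O - 19/O = -19/O + (-5 + O)/O)
-a(X + (2*5)*(-1)) = -(-24 + (-34 + (2*5)*(-1)))/(-34 + (2*5)*(-1)) = -(-24 + (-34 + 10*(-1)))/(-34 + 10*(-1)) = -(-24 + (-34 - 10))/(-34 - 10) = -(-24 - 44)/(-44) = -(-1)*(-68)/44 = -1*17/11 = -17/11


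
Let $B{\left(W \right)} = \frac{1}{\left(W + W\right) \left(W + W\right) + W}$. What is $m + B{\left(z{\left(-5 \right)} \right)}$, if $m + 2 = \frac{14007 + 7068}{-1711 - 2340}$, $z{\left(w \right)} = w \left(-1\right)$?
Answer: $- \frac{3059534}{425355} \approx -7.1929$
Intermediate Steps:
$z{\left(w \right)} = - w$
$m = - \frac{29177}{4051}$ ($m = -2 + \frac{14007 + 7068}{-1711 - 2340} = -2 + \frac{21075}{-1711 - 2340} = -2 + \frac{21075}{-4051} = -2 + 21075 \left(- \frac{1}{4051}\right) = -2 - \frac{21075}{4051} = - \frac{29177}{4051} \approx -7.2024$)
$B{\left(W \right)} = \frac{1}{W + 4 W^{2}}$ ($B{\left(W \right)} = \frac{1}{2 W 2 W + W} = \frac{1}{4 W^{2} + W} = \frac{1}{W + 4 W^{2}}$)
$m + B{\left(z{\left(-5 \right)} \right)} = - \frac{29177}{4051} + \frac{1}{\left(-1\right) \left(-5\right) \left(1 + 4 \left(\left(-1\right) \left(-5\right)\right)\right)} = - \frac{29177}{4051} + \frac{1}{5 \left(1 + 4 \cdot 5\right)} = - \frac{29177}{4051} + \frac{1}{5 \left(1 + 20\right)} = - \frac{29177}{4051} + \frac{1}{5 \cdot 21} = - \frac{29177}{4051} + \frac{1}{5} \cdot \frac{1}{21} = - \frac{29177}{4051} + \frac{1}{105} = - \frac{3059534}{425355}$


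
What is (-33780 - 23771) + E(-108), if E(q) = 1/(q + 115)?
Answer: -402856/7 ≈ -57551.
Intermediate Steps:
E(q) = 1/(115 + q)
(-33780 - 23771) + E(-108) = (-33780 - 23771) + 1/(115 - 108) = -57551 + 1/7 = -402856/7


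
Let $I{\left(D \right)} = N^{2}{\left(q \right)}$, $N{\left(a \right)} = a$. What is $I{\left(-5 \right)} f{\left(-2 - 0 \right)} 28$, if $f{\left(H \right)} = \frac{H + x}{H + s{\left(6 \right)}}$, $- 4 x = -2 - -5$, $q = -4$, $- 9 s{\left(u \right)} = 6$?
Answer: $462$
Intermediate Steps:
$s{\left(u \right)} = - \frac{2}{3}$ ($s{\left(u \right)} = \left(- \frac{1}{9}\right) 6 = - \frac{2}{3}$)
$x = - \frac{3}{4}$ ($x = - \frac{-2 - -5}{4} = - \frac{-2 + 5}{4} = \left(- \frac{1}{4}\right) 3 = - \frac{3}{4} \approx -0.75$)
$f{\left(H \right)} = \frac{- \frac{3}{4} + H}{- \frac{2}{3} + H}$ ($f{\left(H \right)} = \frac{H - \frac{3}{4}}{H - \frac{2}{3}} = \frac{- \frac{3}{4} + H}{- \frac{2}{3} + H}$)
$I{\left(D \right)} = 16$ ($I{\left(D \right)} = \left(-4\right)^{2} = 16$)
$I{\left(-5 \right)} f{\left(-2 - 0 \right)} 28 = 16 \frac{3 \left(-3 + 4 \left(-2 - 0\right)\right)}{4 \left(-2 + 3 \left(-2 - 0\right)\right)} 28 = 16 \frac{3 \left(-3 + 4 \left(-2 + 0\right)\right)}{4 \left(-2 + 3 \left(-2 + 0\right)\right)} 28 = 16 \frac{3 \left(-3 + 4 \left(-2\right)\right)}{4 \left(-2 + 3 \left(-2\right)\right)} 28 = 16 \frac{3 \left(-3 - 8\right)}{4 \left(-2 - 6\right)} 28 = 16 \cdot \frac{3}{4} \frac{1}{-8} \left(-11\right) 28 = 16 \cdot \frac{3}{4} \left(- \frac{1}{8}\right) \left(-11\right) 28 = 16 \cdot \frac{33}{32} \cdot 28 = \frac{33}{2} \cdot 28 = 462$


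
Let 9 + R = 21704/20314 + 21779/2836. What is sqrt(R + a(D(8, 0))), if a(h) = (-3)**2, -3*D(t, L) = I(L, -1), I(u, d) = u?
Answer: 5*sqrt(72585079882399)/14402626 ≈ 2.9577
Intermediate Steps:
D(t, L) = -L/3
R = -7261693/28805252 (R = -9 + (21704/20314 + 21779/2836) = -9 + (21704*(1/20314) + 21779*(1/2836)) = -9 + (10852/10157 + 21779/2836) = -9 + 251985575/28805252 = -7261693/28805252 ≈ -0.25210)
a(h) = 9
sqrt(R + a(D(8, 0))) = sqrt(-7261693/28805252 + 9) = sqrt(251985575/28805252) = 5*sqrt(72585079882399)/14402626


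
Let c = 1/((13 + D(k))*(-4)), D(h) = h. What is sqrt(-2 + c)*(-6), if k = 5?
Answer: -I*sqrt(290)/2 ≈ -8.5147*I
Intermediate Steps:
c = -1/72 (c = 1/((13 + 5)*(-4)) = -1/4/18 = (1/18)*(-1/4) = -1/72 ≈ -0.013889)
sqrt(-2 + c)*(-6) = sqrt(-2 - 1/72)*(-6) = sqrt(-145/72)*(-6) = (I*sqrt(290)/12)*(-6) = -I*sqrt(290)/2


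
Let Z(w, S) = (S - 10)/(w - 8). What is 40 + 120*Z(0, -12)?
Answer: 370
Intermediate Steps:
Z(w, S) = (-10 + S)/(-8 + w)
40 + 120*Z(0, -12) = 40 + 120*((-10 - 12)/(-8 + 0)) = 40 + 120*(-22/(-8)) = 40 + 120*(-1/8*(-22)) = 40 + 120*(11/4) = 40 + 330 = 370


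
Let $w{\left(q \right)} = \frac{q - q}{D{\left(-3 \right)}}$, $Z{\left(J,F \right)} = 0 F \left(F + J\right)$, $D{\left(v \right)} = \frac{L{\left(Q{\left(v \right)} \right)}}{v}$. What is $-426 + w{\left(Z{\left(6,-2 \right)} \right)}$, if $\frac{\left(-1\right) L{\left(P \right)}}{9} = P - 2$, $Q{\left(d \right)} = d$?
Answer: $-426$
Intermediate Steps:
$L{\left(P \right)} = 18 - 9 P$ ($L{\left(P \right)} = - 9 \left(P - 2\right) = - 9 \left(-2 + P\right) = 18 - 9 P$)
$D{\left(v \right)} = \frac{18 - 9 v}{v}$
$Z{\left(J,F \right)} = 0$ ($Z{\left(J,F \right)} = 0 \left(F + J\right) = 0$)
$w{\left(q \right)} = 0$ ($w{\left(q \right)} = \frac{q - q}{-9 + \frac{18}{-3}} = \frac{0}{-9 + 18 \left(- \frac{1}{3}\right)} = \frac{0}{-9 - 6} = \frac{0}{-15} = 0 \left(- \frac{1}{15}\right) = 0$)
$-426 + w{\left(Z{\left(6,-2 \right)} \right)} = -426 + 0 = -426$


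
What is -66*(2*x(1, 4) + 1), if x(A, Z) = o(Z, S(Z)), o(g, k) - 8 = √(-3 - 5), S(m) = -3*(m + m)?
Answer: -1122 - 264*I*√2 ≈ -1122.0 - 373.35*I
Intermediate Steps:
S(m) = -6*m
o(g, k) = 8 + 2*I*√2 (o(g, k) = 8 + √(-3 - 5) = 8 + √(-8) = 8 + 2*I*√2)
x(A, Z) = 8 + 2*I*√2
-66*(2*x(1, 4) + 1) = -66*(2*(8 + 2*I*√2) + 1) = -66*((16 + 4*I*√2) + 1) = -66*(17 + 4*I*√2) = -3*(374 + 88*I*√2) = -1122 - 264*I*√2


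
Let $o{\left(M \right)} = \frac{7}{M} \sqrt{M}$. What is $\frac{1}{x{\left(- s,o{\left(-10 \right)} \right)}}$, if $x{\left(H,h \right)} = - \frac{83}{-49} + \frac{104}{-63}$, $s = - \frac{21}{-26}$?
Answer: $\frac{441}{19} \approx 23.211$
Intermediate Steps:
$s = \frac{21}{26}$ ($s = \left(-21\right) \left(- \frac{1}{26}\right) = \frac{21}{26} \approx 0.80769$)
$o{\left(M \right)} = \frac{7}{\sqrt{M}}$
$x{\left(H,h \right)} = \frac{19}{441}$ ($x{\left(H,h \right)} = \left(-83\right) \left(- \frac{1}{49}\right) + 104 \left(- \frac{1}{63}\right) = \frac{83}{49} - \frac{104}{63} = \frac{19}{441}$)
$\frac{1}{x{\left(- s,o{\left(-10 \right)} \right)}} = \frac{1}{\frac{19}{441}} = \frac{441}{19}$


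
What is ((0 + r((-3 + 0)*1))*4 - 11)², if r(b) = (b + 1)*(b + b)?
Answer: 1369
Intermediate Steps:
r(b) = 2*b*(1 + b) (r(b) = (1 + b)*(2*b) = 2*b*(1 + b))
((0 + r((-3 + 0)*1))*4 - 11)² = ((0 + 2*((-3 + 0)*1)*(1 + (-3 + 0)*1))*4 - 11)² = ((0 + 2*(-3*1)*(1 - 3*1))*4 - 11)² = ((0 + 2*(-3)*(1 - 3))*4 - 11)² = ((0 + 2*(-3)*(-2))*4 - 11)² = ((0 + 12)*4 - 11)² = (12*4 - 11)² = (48 - 11)² = 37² = 1369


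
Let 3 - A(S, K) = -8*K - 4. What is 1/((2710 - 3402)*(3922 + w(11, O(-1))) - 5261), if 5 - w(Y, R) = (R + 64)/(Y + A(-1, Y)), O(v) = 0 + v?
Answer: -53/144283687 ≈ -3.6733e-7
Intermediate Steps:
A(S, K) = 7 + 8*K (A(S, K) = 3 - (-8*K - 4) = 3 - (-4 - 8*K) = 3 + (4 + 8*K) = 7 + 8*K)
O(v) = v
w(Y, R) = 5 - (64 + R)/(7 + 9*Y) (w(Y, R) = 5 - (R + 64)/(Y + (7 + 8*Y)) = 5 - (64 + R)/(7 + 9*Y))
1/((2710 - 3402)*(3922 + w(11, O(-1))) - 5261) = 1/((2710 - 3402)*(3922 + (-29 - 1*(-1) + 45*11)/(7 + 9*11)) - 5261) = 1/(-692*(3922 + (-29 + 1 + 495)/(7 + 99)) - 5261) = 1/(-692*(3922 + 467/106) - 5261) = 1/(-692*416199/106 - 5261) = 1/(-144004854/53 - 5261) = 1/(-144283687/53) = -53/144283687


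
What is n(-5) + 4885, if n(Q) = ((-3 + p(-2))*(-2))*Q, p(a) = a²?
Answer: 4895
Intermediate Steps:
n(Q) = -2*Q (n(Q) = ((-3 + (-2)²)*(-2))*Q = ((-3 + 4)*(-2))*Q = (1*(-2))*Q = -2*Q)
n(-5) + 4885 = -2*(-5) + 4885 = 10 + 4885 = 4895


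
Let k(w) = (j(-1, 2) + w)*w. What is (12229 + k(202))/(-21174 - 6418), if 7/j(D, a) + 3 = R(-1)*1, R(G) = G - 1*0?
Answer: -105359/55184 ≈ -1.9092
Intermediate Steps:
R(G) = G (R(G) = G + 0 = G)
j(D, a) = -7/4 (j(D, a) = 7/(-3 - 1*1) = 7/(-3 - 1) = 7/(-4) = 7*(-¼) = -7/4)
k(w) = w*(-7/4 + w) (k(w) = (-7/4 + w)*w = w*(-7/4 + w))
(12229 + k(202))/(-21174 - 6418) = (12229 + (¼)*202*(-7 + 4*202))/(-21174 - 6418) = (12229 + (¼)*202*(-7 + 808))/(-27592) = (12229 + (¼)*202*801)*(-1/27592) = (12229 + 80901/2)*(-1/27592) = (105359/2)*(-1/27592) = -105359/55184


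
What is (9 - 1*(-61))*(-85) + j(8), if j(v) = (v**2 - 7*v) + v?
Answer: -5934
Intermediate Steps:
j(v) = v**2 - 6*v
(9 - 1*(-61))*(-85) + j(8) = (9 - 1*(-61))*(-85) + 8*(-6 + 8) = (9 + 61)*(-85) + 8*2 = 70*(-85) + 16 = -5950 + 16 = -5934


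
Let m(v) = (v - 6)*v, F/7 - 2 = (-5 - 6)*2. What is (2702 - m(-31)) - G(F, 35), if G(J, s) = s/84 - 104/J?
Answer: 652613/420 ≈ 1553.8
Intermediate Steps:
F = -140 (F = 14 + 7*((-5 - 6)*2) = 14 + 7*(-11*2) = 14 + 7*(-22) = 14 - 154 = -140)
m(v) = v*(-6 + v) (m(v) = (-6 + v)*v = v*(-6 + v))
G(J, s) = -104/J + s/84 (G(J, s) = s*(1/84) - 104/J = s/84 - 104/J = -104/J + s/84)
(2702 - m(-31)) - G(F, 35) = (2702 - (-31)*(-6 - 31)) - (-104/(-140) + (1/84)*35) = (2702 - (-31)*(-37)) - (-104*(-1/140) + 5/12) = (2702 - 1*1147) - (26/35 + 5/12) = (2702 - 1147) - 1*487/420 = 1555 - 487/420 = 652613/420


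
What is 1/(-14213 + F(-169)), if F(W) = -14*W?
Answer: -1/11847 ≈ -8.4409e-5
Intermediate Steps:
1/(-14213 + F(-169)) = 1/(-14213 - 14*(-169)) = 1/(-14213 + 2366) = 1/(-11847) = -1/11847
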